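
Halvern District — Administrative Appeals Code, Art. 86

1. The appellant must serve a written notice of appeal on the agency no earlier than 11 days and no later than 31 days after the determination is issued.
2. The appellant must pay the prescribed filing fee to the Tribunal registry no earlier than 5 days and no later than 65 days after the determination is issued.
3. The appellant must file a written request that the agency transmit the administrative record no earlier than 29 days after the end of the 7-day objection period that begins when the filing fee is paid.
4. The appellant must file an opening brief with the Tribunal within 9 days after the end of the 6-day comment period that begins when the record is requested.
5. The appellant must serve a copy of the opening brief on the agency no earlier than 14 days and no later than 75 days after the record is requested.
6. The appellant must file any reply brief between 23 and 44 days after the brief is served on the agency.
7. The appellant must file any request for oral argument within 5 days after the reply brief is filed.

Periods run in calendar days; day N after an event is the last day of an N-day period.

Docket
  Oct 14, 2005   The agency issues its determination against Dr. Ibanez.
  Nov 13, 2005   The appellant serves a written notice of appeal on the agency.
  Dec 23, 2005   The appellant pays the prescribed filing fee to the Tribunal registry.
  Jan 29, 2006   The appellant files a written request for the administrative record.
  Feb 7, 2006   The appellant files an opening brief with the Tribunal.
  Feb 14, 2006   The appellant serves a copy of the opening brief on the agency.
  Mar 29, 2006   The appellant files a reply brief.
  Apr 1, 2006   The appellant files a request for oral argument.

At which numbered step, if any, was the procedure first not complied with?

Step 2

(1) the permitted window runs from Oct 14, 2005 + 11 = Oct 25, 2005 to Oct 14, 2005 + 31 = Nov 14, 2005; done Nov 13, 2005 — within the window.
(2) the permitted window runs from Oct 14, 2005 + 5 = Oct 19, 2005 to Oct 14, 2005 + 65 = Dec 18, 2005; done Dec 23, 2005 — 5 days after the window closed.
Later steps need not be reached.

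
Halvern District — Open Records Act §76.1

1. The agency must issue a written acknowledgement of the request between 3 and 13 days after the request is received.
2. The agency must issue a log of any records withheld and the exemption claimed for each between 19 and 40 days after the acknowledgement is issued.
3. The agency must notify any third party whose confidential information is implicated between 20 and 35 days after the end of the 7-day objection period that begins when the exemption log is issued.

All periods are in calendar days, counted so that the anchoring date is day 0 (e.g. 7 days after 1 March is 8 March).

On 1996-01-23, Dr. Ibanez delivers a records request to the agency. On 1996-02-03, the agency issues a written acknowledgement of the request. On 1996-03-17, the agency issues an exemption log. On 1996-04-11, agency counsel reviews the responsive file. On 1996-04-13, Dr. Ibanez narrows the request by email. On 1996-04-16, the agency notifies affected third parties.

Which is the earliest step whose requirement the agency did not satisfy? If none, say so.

Step 1 — 3 and 13 days from 1996-01-23 (when the request is received) are 1996-01-26 and 1996-02-05 respectively; done 1996-02-03, which is between those dates.
Step 2 — 19 and 40 days from 1996-02-03 (when the acknowledgement is issued) are 1996-02-22 and 1996-03-14 respectively; 1996-03-17 is 3 days past the end of the window.
The procedure was therefore not followed at step 2.

Step 2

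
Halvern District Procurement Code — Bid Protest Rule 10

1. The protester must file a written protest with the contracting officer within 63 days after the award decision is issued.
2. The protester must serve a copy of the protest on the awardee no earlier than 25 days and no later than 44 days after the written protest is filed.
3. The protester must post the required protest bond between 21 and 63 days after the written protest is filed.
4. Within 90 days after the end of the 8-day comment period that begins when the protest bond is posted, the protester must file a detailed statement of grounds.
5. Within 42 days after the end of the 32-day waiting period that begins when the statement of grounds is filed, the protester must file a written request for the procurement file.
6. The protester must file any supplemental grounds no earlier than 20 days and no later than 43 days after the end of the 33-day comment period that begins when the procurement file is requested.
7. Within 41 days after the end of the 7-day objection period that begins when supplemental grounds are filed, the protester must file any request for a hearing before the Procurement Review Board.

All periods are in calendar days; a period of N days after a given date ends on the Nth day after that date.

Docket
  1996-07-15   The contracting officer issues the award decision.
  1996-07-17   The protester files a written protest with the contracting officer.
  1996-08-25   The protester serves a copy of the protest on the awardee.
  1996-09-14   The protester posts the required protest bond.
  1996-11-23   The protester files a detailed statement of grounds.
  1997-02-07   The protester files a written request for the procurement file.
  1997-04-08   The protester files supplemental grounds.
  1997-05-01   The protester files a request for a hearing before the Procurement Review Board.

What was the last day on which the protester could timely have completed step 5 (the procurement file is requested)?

The statement of grounds is filed on 1996-11-23; the 32-day waiting period therefore ends 1996-12-25, and step 5 runs from that date. 42 days after 1996-12-25 is 1997-02-05.

1997-02-05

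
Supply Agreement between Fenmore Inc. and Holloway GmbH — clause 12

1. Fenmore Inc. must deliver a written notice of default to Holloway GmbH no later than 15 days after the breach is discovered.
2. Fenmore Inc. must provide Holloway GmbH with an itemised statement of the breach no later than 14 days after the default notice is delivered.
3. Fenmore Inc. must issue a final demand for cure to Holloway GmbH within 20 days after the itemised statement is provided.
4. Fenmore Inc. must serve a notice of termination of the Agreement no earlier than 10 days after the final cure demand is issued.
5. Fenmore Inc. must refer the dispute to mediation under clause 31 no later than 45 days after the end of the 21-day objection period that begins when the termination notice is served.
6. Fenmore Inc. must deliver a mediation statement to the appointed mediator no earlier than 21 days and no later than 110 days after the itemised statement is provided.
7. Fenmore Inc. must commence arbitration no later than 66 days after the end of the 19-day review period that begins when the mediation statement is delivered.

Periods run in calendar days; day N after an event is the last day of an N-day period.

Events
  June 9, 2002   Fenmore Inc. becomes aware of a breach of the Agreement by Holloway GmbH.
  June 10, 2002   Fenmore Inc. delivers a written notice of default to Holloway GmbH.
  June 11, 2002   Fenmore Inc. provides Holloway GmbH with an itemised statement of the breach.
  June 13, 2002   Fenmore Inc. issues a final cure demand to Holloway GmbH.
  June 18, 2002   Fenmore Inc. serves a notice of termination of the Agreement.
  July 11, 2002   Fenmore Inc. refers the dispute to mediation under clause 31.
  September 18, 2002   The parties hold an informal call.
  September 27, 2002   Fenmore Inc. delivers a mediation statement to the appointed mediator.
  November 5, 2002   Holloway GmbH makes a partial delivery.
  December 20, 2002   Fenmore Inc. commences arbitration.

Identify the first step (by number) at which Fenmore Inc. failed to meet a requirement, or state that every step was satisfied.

Step 1: 15 days after June 9, 2002 (when the breach is discovered) is June 24, 2002; completed June 10, 2002, before the deadline.
Step 2: 14 days after June 10, 2002 (when the default notice is delivered) is June 24, 2002; completed June 11, 2002, before the deadline.
Step 3: 20 days after June 11, 2002 (when the itemised statement is provided) is July 1, 2002; done June 13, 2002 — timely.
Step 4: the earliest permitted date is 10 days after June 13, 2002 (when the final cure demand is issued), i.e. June 23, 2002; June 18, 2002 is 5 days before the earliest permitted date.

Step 4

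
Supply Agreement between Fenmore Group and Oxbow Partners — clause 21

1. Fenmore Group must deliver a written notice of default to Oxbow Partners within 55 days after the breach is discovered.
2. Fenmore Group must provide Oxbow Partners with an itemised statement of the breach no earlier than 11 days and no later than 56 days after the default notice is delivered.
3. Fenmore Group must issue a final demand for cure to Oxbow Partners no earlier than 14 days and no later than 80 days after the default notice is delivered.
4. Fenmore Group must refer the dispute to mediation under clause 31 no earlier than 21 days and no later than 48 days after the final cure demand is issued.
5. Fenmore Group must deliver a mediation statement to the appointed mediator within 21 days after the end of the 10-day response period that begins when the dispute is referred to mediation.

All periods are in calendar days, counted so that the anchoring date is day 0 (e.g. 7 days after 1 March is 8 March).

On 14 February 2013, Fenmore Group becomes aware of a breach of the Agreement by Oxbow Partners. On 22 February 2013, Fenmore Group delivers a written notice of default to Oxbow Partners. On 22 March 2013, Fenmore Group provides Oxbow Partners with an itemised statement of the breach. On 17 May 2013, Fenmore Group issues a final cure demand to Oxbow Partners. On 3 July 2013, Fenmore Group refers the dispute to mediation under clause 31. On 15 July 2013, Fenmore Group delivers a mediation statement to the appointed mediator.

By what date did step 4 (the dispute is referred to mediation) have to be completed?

Step 4 runs from 17 May 2013, when the final cure demand is issued. The window is 21–48 days after 17 May 2013; it closes on 4 July 2013.

4 July 2013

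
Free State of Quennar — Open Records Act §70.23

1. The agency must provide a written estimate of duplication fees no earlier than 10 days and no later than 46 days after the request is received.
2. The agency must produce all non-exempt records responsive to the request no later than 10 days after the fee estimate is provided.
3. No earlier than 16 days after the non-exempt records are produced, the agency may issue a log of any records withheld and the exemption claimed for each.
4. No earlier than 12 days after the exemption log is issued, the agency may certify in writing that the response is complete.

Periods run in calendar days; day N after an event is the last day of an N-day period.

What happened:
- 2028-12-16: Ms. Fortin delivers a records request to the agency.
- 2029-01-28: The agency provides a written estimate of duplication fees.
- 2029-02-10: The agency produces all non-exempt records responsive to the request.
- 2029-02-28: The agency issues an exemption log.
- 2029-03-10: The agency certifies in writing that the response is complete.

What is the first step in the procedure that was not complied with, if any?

Step 2

Step 1 — 10 and 46 days from 2028-12-16 (when the request is received) are 2028-12-26 and 2029-01-31 respectively; done 2029-01-28 — within the window.
Step 2 — counting 10 days from 2029-01-28 (when the fee estimate is provided) gives a deadline of 2029-02-07; 2029-02-10 misses that deadline by 3 days.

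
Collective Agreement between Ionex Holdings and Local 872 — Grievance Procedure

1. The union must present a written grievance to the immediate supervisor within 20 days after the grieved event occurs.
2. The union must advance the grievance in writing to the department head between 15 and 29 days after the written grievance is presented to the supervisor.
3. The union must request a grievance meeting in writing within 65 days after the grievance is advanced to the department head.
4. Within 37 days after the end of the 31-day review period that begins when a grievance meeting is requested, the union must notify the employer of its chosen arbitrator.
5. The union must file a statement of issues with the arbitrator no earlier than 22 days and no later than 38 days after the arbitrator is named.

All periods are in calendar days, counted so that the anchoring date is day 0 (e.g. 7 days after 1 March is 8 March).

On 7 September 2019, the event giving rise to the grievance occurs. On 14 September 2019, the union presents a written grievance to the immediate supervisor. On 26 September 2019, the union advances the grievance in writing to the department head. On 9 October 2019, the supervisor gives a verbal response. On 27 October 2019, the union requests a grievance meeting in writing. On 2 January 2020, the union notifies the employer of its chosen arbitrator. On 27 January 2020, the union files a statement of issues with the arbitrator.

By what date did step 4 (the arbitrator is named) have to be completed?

3 January 2020

A grievance meeting is requested on 27 October 2019; the 31-day review period therefore ends 27 November 2019, and step 4 runs from that date. 37 days after 27 November 2019 is 3 January 2020.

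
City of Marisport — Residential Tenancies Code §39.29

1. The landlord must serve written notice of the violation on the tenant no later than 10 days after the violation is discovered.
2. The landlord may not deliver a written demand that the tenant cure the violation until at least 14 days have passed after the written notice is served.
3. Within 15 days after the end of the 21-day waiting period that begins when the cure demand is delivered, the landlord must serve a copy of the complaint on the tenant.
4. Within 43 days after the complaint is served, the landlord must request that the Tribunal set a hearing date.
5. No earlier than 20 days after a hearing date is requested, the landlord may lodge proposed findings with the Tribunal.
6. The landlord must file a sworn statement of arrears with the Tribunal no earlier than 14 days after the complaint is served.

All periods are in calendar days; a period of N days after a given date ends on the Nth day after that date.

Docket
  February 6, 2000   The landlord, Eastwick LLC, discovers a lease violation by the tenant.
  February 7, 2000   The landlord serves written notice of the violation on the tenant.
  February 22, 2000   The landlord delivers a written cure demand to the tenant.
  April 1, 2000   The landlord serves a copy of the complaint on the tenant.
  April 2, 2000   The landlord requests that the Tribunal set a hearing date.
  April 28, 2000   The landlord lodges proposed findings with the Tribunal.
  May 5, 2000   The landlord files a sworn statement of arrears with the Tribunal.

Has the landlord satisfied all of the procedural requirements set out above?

Step 1 — counting 10 days from February 6, 2000 (when the violation is discovered) gives a deadline of February 16, 2000; completed February 7, 2000, before the deadline.
Step 2 — must wait 14 days from February 7, 2000 (when the written notice is served), so not before February 21, 2000; February 22, 2000 is on or after that date.
Step 3 — counting 15 days from March 14, 2000 (end of the 21-day waiting period, which began when the cure demand is delivered on February 22, 2000) gives a deadline of March 29, 2000; not done until April 1, 2000, 3 days after the deadline.

No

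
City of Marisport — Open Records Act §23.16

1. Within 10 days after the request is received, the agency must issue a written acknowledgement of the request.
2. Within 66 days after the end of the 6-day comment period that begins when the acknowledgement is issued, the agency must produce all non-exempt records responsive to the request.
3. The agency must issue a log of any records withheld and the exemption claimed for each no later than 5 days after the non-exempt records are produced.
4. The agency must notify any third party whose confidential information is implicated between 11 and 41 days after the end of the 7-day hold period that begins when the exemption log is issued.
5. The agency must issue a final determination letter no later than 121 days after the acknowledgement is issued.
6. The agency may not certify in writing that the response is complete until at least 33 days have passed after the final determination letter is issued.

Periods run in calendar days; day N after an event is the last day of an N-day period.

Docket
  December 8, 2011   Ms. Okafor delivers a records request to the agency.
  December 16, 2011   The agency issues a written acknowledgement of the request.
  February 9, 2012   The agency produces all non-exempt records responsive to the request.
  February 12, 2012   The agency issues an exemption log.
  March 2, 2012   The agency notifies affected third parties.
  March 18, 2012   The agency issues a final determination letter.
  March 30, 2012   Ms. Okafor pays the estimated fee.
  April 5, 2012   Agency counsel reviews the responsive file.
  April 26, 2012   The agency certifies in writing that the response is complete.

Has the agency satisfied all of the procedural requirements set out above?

Yes

(1) due by December 8, 2011 + 10 days = December 18, 2011; December 16, 2011 is within that limit.
(2) due by December 22, 2011 + 66 days = February 26, 2012; February 9, 2012 is within that limit.
(3) due by February 9, 2012 + 5 days = February 14, 2012; February 12, 2012 is within that limit.
(4) the permitted window runs from February 19, 2012 + 11 = March 1, 2012 to February 19, 2012 + 41 = March 31, 2012; March 2, 2012 falls inside that range.
(5) due by December 16, 2011 + 121 days = April 15, 2012; March 18, 2012 is within that limit.
(6) permitted from March 18, 2012 + 33 days = April 20, 2012 onward; done April 26, 2012 — permitted.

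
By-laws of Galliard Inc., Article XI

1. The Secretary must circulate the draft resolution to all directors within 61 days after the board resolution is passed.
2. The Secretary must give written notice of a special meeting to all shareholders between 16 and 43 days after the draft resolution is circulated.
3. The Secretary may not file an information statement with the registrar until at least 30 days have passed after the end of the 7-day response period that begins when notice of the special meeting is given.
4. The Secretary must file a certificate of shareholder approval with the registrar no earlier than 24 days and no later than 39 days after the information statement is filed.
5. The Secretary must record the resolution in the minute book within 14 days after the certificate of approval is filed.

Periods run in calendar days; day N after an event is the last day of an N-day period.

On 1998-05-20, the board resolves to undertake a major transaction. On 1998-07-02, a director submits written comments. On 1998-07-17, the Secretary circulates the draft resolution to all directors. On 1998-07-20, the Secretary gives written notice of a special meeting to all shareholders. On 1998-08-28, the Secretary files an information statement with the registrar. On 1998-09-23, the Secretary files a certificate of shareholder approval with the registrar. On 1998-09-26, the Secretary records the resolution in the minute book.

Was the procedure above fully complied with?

No

Step 1 — counting 61 days from 1998-05-20 (when the board resolution is passed) gives a deadline of 1998-07-20; 1998-07-17 is within that limit.
Step 2 — 16 and 43 days from 1998-07-17 (when the draft resolution is circulated) are 1998-08-02 and 1998-08-29 respectively; done 1998-07-20 — 13 days before the window opened.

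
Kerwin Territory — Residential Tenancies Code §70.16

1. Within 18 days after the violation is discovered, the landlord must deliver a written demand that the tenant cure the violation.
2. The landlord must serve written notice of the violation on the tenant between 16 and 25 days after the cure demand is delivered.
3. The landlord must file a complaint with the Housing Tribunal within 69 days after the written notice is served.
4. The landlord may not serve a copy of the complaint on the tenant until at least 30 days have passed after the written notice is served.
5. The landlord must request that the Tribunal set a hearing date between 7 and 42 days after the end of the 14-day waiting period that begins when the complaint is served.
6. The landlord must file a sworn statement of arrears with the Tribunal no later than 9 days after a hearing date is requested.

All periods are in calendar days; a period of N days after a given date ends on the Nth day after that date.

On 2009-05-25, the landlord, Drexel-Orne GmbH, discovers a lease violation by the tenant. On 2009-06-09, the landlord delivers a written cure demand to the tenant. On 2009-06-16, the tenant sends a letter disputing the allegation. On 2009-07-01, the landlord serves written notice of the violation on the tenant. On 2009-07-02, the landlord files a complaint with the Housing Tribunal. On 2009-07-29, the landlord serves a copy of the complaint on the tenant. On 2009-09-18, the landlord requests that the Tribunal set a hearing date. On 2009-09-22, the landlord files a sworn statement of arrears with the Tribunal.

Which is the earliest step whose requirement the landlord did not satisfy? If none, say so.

Step 4

Step 1: 18 days after 2009-05-25 (when the violation is discovered) is 2009-06-12; done 2009-06-09 — timely.
Step 2: the window is 16–25 days after 2009-06-09 (when the cure demand is delivered), so 2009-06-25 through 2009-07-04; 2009-07-01 falls inside that range.
Step 3: 69 days after 2009-07-01 (when the written notice is served) is 2009-09-08; 2009-07-02 is within that limit.
Step 4: the earliest permitted date is 30 days after 2009-07-01 (when the written notice is served), i.e. 2009-07-31; done 2009-07-29 — 2 days too early.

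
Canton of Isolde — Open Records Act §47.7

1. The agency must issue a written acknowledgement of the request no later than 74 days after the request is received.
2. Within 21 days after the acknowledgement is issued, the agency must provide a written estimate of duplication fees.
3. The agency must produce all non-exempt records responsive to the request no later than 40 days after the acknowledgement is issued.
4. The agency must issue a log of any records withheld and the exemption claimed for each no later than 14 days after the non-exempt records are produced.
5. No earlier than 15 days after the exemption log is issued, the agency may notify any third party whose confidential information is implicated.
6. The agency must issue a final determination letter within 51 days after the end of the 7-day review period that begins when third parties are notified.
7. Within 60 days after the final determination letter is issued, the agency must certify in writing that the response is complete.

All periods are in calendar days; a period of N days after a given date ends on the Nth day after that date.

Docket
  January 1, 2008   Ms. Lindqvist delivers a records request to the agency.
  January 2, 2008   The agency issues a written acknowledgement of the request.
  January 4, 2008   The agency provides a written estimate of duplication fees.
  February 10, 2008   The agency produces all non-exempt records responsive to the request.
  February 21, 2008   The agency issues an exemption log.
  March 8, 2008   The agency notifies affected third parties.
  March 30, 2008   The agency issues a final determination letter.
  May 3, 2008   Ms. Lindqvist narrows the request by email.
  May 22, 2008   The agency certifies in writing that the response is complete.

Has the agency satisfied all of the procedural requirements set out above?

Yes

Step 1: 74 days after January 1, 2008 (when the request is received) is March 15, 2008; done January 2, 2008 — timely.
Step 2: 21 days after January 2, 2008 (when the acknowledgement is issued) is January 23, 2008; done January 4, 2008 — timely.
Step 3: 40 days after January 2, 2008 (when the acknowledgement is issued) is February 11, 2008; February 10, 2008 is within that limit.
Step 4: 14 days after February 10, 2008 (when the non-exempt records are produced) is February 24, 2008; February 21, 2008 is within that limit.
Step 5: the earliest permitted date is 15 days after February 21, 2008 (when the exemption log is issued), i.e. March 7, 2008; done March 8, 2008, after the minimum wait.
Step 6: 51 days after March 15, 2008 (end of the 7-day review period, which began when third parties are notified on March 8, 2008) is May 5, 2008; completed March 30, 2008, before the deadline.
Step 7: 60 days after March 30, 2008 (when the final determination letter is issued) is May 29, 2008; done May 22, 2008 — timely.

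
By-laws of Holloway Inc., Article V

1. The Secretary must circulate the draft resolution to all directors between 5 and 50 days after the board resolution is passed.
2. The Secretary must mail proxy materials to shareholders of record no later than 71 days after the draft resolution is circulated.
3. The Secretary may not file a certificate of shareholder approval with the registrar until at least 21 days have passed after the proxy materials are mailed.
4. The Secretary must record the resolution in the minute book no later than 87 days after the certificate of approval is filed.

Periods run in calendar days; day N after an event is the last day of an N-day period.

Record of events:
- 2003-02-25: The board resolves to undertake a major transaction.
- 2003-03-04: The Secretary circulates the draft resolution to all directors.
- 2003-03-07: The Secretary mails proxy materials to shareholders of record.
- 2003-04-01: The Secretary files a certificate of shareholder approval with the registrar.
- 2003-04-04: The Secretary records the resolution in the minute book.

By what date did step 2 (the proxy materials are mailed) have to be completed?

Step 2 runs from 2003-03-04, when the draft resolution is circulated. 71 days after 2003-03-04 is 2003-05-14.

2003-05-14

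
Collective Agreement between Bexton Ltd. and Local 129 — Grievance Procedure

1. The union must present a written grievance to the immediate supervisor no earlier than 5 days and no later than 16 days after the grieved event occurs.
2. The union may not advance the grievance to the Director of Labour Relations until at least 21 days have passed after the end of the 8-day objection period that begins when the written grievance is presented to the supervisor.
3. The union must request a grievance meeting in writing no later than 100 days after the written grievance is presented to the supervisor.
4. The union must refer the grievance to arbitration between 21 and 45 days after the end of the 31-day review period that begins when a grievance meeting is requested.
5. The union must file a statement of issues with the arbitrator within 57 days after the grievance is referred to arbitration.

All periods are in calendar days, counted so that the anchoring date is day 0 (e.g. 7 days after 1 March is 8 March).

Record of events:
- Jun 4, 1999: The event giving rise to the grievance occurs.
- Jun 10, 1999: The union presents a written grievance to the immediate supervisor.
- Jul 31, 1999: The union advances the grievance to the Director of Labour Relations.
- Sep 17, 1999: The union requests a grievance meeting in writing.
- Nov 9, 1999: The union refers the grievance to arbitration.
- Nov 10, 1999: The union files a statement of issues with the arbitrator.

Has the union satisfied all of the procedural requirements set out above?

(1) the permitted window runs from Jun 4, 1999 + 5 = Jun 9, 1999 to Jun 4, 1999 + 16 = Jun 20, 1999; Jun 10, 1999 falls inside that range.
(2) permitted from Jun 18, 1999 + 21 days = Jul 9, 1999 onward; done Jul 31, 1999 — permitted.
(3) due by Jun 10, 1999 + 100 days = Sep 18, 1999; Sep 17, 1999 is within that limit.
(4) the permitted window runs from Oct 18, 1999 + 21 = Nov 8, 1999 to Oct 18, 1999 + 45 = Dec 2, 1999; done Nov 9, 1999, which is between those dates.
(5) due by Nov 9, 1999 + 57 days = Jan 5, 2000; Nov 10, 1999 is within that limit.

Yes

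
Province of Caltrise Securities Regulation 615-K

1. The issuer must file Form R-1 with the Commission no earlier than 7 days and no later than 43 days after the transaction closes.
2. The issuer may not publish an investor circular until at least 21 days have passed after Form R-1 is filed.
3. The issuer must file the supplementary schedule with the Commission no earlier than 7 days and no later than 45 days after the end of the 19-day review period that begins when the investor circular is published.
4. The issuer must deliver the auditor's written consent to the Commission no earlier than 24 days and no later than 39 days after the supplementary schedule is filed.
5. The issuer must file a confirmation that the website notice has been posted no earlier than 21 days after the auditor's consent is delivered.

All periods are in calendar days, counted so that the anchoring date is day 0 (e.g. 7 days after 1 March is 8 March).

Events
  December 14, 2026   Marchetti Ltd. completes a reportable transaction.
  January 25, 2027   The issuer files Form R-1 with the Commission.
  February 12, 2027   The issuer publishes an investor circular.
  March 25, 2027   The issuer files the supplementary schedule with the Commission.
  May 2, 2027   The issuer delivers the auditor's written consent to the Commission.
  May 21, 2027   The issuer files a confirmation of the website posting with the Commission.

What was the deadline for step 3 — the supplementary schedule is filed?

April 17, 2027

The investor circular is published on February 12, 2027; the 19-day review period therefore ends March 3, 2027, and step 3 runs from that date. The window is 7–45 days after March 3, 2027; it closes on April 17, 2027.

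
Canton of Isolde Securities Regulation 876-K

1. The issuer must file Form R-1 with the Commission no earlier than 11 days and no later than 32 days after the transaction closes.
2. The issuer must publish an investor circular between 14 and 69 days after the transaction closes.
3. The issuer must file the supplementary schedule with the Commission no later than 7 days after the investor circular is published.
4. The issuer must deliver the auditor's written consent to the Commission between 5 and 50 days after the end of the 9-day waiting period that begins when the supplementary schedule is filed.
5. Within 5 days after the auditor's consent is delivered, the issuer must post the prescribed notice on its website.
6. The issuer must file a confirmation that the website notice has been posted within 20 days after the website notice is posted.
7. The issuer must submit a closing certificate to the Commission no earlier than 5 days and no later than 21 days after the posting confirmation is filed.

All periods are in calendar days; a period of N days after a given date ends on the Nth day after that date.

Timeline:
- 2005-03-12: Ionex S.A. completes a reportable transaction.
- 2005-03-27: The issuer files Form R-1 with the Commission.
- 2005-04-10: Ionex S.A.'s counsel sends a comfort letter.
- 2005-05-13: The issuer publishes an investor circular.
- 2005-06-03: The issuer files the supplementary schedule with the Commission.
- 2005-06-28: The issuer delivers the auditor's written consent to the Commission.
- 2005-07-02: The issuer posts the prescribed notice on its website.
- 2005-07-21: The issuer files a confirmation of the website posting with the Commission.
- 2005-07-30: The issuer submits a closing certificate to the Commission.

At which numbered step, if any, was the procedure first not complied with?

Step 3

(1) the permitted window runs from 2005-03-12 + 11 = 2005-03-23 to 2005-03-12 + 32 = 2005-04-13; done 2005-03-27 — within the window.
(2) the permitted window runs from 2005-03-12 + 14 = 2005-03-26 to 2005-03-12 + 69 = 2005-05-20; 2005-05-13 falls inside that range.
(3) due by 2005-05-13 + 7 days = 2005-05-20; done 2005-06-03 — 14 days late.
The procedure was therefore not followed at step 3.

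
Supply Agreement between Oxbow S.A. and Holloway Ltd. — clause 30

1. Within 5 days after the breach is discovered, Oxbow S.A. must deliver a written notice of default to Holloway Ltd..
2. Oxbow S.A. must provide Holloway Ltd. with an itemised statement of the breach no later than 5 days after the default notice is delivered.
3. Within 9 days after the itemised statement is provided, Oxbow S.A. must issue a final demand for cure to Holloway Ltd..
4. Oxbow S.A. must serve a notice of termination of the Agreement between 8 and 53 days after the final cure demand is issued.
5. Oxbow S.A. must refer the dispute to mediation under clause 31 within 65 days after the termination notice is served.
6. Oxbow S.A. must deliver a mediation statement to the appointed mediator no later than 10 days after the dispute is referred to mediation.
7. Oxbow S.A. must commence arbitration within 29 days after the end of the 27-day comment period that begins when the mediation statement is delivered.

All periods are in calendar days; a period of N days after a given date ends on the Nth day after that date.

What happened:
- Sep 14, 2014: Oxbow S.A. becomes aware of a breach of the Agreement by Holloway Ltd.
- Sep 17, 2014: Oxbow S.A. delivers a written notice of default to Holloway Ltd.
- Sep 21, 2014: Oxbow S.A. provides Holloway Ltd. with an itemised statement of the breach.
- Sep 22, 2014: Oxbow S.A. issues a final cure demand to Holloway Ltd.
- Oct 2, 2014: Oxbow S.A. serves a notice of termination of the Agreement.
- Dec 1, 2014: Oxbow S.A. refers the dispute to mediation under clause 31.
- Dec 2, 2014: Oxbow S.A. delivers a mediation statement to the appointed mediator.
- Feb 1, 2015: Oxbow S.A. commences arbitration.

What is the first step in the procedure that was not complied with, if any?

(1) due by Sep 14, 2014 + 5 days = Sep 19, 2014; completed Sep 17, 2014, before the deadline.
(2) due by Sep 17, 2014 + 5 days = Sep 22, 2014; completed Sep 21, 2014, before the deadline.
(3) due by Sep 21, 2014 + 9 days = Sep 30, 2014; completed Sep 22, 2014, before the deadline.
(4) the permitted window runs from Sep 22, 2014 + 8 = Sep 30, 2014 to Sep 22, 2014 + 53 = Nov 14, 2014; Oct 2, 2014 falls inside that range.
(5) due by Oct 2, 2014 + 65 days = Dec 6, 2014; completed Dec 1, 2014, before the deadline.
(6) due by Dec 1, 2014 + 10 days = Dec 11, 2014; completed Dec 2, 2014, before the deadline.
(7) due by Dec 29, 2014 + 29 days = Jan 27, 2015; not done until Feb 1, 2015, 5 days after the deadline.

Step 7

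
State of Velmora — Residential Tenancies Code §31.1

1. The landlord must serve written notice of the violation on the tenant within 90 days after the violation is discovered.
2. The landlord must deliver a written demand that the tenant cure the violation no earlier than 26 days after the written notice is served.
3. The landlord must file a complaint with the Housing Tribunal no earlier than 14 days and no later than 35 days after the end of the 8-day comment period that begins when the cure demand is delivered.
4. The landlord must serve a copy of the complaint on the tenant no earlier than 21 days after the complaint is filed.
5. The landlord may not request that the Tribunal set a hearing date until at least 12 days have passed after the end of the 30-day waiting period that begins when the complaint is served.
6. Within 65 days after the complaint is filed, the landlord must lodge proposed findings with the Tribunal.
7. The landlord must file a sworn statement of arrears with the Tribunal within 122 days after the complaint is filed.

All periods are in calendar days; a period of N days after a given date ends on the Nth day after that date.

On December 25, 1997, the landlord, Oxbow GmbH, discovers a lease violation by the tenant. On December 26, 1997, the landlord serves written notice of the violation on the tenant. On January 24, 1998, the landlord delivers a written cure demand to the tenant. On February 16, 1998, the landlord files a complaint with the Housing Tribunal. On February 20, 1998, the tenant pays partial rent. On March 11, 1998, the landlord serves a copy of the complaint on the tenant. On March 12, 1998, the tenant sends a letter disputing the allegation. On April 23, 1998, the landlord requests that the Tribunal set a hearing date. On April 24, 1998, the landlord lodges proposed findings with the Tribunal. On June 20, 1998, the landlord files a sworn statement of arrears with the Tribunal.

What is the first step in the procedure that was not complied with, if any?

Step 6

Step 1 — counting 90 days from December 25, 1997 (when the violation is discovered) gives a deadline of March 25, 1998; completed December 26, 1997, before the deadline.
Step 2 — must wait 26 days from December 26, 1997 (when the written notice is served), so not before January 21, 1998; January 24, 1998 is on or after that date.
Step 3 — 14 and 35 days from February 1, 1998 (end of the 8-day comment period, which began when the cure demand is delivered on January 24, 1998) are February 15, 1998 and March 8, 1998 respectively; done February 16, 1998 — within the window.
Step 4 — must wait 21 days from February 16, 1998 (when the complaint is filed), so not before March 9, 1998; done March 11, 1998 — permitted.
Step 5 — must wait 12 days from April 10, 1998 (end of the 30-day waiting period, which began when the complaint is served on March 11, 1998), so not before April 22, 1998; done April 23, 1998 — permitted.
Step 6 — counting 65 days from February 16, 1998 (when the complaint is filed) gives a deadline of April 22, 1998; April 24, 1998 misses that deadline by 2 days.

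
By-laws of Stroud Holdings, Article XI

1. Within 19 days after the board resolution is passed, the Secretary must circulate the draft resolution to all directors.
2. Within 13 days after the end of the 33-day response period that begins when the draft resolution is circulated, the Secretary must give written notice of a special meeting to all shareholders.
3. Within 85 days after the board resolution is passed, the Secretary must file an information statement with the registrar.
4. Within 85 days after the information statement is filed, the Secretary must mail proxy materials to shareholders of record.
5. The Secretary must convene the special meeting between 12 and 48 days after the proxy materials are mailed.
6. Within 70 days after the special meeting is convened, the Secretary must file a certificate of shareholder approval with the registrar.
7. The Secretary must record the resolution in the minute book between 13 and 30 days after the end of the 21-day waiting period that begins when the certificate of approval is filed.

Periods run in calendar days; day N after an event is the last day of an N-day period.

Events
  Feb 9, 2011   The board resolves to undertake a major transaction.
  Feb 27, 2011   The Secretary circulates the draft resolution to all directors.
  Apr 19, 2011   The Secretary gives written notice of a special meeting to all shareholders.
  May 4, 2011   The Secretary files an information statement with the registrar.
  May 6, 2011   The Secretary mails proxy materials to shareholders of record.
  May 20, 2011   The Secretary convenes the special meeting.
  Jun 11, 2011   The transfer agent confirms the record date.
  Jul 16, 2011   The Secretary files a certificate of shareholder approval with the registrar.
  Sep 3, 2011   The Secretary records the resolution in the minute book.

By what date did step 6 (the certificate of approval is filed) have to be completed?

Step 6 runs from May 20, 2011, when the special meeting is convened. 70 days after May 20, 2011 is Jul 29, 2011.

Jul 29, 2011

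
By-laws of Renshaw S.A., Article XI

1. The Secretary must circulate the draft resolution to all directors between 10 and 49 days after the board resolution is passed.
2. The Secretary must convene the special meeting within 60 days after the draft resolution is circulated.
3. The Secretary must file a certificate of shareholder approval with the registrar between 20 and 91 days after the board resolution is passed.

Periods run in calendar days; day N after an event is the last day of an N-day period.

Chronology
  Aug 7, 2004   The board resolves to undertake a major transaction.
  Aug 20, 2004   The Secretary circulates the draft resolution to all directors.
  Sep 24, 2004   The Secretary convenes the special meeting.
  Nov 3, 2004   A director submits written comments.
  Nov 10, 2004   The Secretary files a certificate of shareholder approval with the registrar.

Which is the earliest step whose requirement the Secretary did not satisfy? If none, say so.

Step 1 — 10 and 49 days from Aug 7, 2004 (when the board resolution is passed) are Aug 17, 2004 and Sep 25, 2004 respectively; done Aug 20, 2004 — within the window.
Step 2 — counting 60 days from Aug 20, 2004 (when the draft resolution is circulated) gives a deadline of Oct 19, 2004; Sep 24, 2004 is within that limit.
Step 3 — 20 and 91 days from Aug 7, 2004 (when the board resolution is passed) are Aug 27, 2004 and Nov 6, 2004 respectively; done Nov 10, 2004 — 4 days after the window closed.

Step 3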